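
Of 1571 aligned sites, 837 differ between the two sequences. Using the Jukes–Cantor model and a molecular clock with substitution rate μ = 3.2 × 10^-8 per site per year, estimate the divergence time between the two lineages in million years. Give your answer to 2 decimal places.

14.52

p = 837/1571 ≈ 0.532782.
d = −(3/4) ln(1 − 4p/3) = −0.75 ln(1 − 0.710376) = −0.75 ln(0.289624)
  = −0.75 × (-1.239172) = 0.929379 substitutions/site.
Under a molecular clock d = 2μt, so t = d/(2μ) = 0.929379 / (2 × 3.2 × 10^-8) = 14.52 million years.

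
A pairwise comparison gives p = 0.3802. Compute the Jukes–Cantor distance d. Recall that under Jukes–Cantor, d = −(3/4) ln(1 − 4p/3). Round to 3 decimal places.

0.530

d = −(3/4) ln(1 − 4p/3) = −0.75 ln(1 − 0.506933) = −0.75 ln(0.493067)
  = −0.75 × (-0.707110) = 0.530333 substitutions/site.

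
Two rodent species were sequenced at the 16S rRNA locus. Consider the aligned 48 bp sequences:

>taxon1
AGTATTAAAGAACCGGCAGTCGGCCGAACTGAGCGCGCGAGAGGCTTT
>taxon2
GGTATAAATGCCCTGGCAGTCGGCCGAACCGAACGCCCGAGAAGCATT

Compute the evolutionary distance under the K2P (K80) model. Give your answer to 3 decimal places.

0.275

Of 48 sites, 5 differences are transitions and 6 are transversions, so P = 5/48 ≈ 0.104167 and Q = 6/48 = 0.125.
Under the Kimura two-parameter model, d = −½ ln(1 − 2P − Q) − ¼ ln(1 − 2Q).
1 − 2P − Q = 0.666666, giving −½ ln(0.666666) = 0.202733.
1 − 2Q = 0.75, giving −¼ ln(0.75) = 0.071921.
d = 0.202733 + 0.071921 = 0.274654.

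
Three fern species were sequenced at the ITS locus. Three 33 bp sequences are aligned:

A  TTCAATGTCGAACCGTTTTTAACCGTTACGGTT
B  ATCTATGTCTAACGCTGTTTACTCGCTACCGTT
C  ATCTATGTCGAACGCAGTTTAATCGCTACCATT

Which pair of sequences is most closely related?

A–B: 10/33 differ, p = 0.303, d = 0.388.
A–C: 10/33 differ, p = 0.303, d = 0.388.
B–C: 4/33 differ, p = 0.121, d = 0.132.
The smallest distance is between B and C.

B and C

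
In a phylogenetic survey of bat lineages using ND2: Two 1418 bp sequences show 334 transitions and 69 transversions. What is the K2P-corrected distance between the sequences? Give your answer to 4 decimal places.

P = 334/1418 ≈ 0.235543 and Q = 69/1418 ≈ 0.04866.
Under the Kimura two-parameter model, d = −½ ln(1 − 2P − Q) − ¼ ln(1 − 2Q).
1 − 2P − Q = 0.480254, giving −½ ln(0.480254) = 0.366720.
1 − 2Q = 0.90268, giving −¼ ln(0.90268) = 0.025597.
d = 0.366720 + 0.025597 = 0.392317.

0.3923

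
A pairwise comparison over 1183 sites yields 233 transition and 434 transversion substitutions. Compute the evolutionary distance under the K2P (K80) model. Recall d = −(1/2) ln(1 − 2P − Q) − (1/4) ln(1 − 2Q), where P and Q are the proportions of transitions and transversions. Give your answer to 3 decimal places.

1.046

P = 233/1183 ≈ 0.196957 and Q = 434/1183 ≈ 0.366864.
Under the Kimura two-parameter model, d = −½ ln(1 − 2P − Q) − ¼ ln(1 − 2Q).
1 − 2P − Q = 0.239222, giving −½ ln(0.239222) = 0.715182.
1 − 2Q = 0.266272, giving −¼ ln(0.266272) = 0.330809.
d = 0.715182 + 0.330809 = 1.045991.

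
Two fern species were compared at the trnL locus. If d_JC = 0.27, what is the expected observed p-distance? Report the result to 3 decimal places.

p = (3/4)(1 − e^(−4d/3)) = 0.75 × (1 − e^(-0.36)) = 0.75 × (1 − 0.697676) = 0.226743.

0.227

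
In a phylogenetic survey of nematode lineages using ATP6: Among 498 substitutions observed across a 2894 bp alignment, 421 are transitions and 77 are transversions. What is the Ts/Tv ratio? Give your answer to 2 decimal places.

R = 421/77 = 5.467532… ≈ 5.47 (to 2 d.p.).

5.47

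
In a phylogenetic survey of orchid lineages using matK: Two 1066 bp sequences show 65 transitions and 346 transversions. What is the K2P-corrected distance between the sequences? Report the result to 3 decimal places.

0.558

P = 65/1066 ≈ 0.060976 and Q = 346/1066 ≈ 0.324578.
Under the Kimura two-parameter model, d = −½ ln(1 − 2P − Q) − ¼ ln(1 − 2Q).
1 − 2P − Q = 0.55347, giving −½ ln(0.55347) = 0.295774.
1 − 2Q = 0.350844, giving −¼ ln(0.350844) = 0.261853.
d = 0.295774 + 0.261853 = 0.557627.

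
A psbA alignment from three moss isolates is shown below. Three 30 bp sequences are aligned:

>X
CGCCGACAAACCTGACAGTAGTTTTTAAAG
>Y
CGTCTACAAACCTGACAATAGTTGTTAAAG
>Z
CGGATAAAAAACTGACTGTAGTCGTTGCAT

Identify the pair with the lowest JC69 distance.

X and Y

X–Y: 4/30 differ, p = 0.133, d = 0.147.
X–Z: 11/30 differ, p = 0.367, d = 0.503.
Y–Z: 10/30 differ, p = 0.333, d = 0.441.
The smallest distance is between X and Y.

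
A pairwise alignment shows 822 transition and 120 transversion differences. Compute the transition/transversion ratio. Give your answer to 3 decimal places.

R = 822/120 = 6.850.

6.850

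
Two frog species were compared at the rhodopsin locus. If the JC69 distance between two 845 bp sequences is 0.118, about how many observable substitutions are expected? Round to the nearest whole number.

92

Invert JC69: p = (3/4)(1 − e^(−4d/3)) = 0.75 × (1 − e^(-0.157333)) = 0.75 × (1 − 0.854419) = 0.109186.
Expected differing sites = pL ≈ 0.109186 × 845 = 92.26217 ≈ 92.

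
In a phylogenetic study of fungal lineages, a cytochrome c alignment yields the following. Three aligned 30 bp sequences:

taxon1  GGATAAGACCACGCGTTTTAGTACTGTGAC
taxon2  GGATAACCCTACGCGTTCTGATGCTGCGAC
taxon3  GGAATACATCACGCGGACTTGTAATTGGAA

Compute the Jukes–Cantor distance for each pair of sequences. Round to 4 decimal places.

d(taxon1,taxon2) = 0.3295, d(taxon1,taxon3) = 0.5716, d(taxon2,taxon3) = 0.7301

taxon1–taxon2: 8/30 sites differ → p ≈ 0.266667, d = −0.75 ln(1 − 0.355556) = 0.329526 ≈ 0.3295.
taxon1–taxon3: 12/30 sites differ → p = 0.4, d = −0.75 ln(1 − 0.533333) = 0.571605 ≈ 0.5716.
taxon2–taxon3: 14/30 sites differ → p ≈ 0.466667, d = −0.75 ln(1 − 0.622223) = 0.730088 ≈ 0.7301.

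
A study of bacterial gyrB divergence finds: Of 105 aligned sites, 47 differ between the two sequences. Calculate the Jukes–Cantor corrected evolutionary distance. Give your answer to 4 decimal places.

p = 47/105 ≈ 0.447619.
d = −(3/4) ln(1 − 4p/3) = −0.75 ln(1 − 0.596825) = −0.75 ln(0.403175)
  = −0.75 × (-0.908385) = 0.681289 substitutions/site.

0.6813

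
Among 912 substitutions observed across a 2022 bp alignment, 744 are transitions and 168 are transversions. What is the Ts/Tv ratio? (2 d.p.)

R = 744/168 = 4.428571… ≈ 4.43 (to 2 d.p.).

4.43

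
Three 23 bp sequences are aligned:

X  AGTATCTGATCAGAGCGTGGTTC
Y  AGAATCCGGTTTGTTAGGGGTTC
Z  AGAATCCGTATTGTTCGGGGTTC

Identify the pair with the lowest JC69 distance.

Y and Z

X–Y: 9/23 differ, p = 0.391, d = 0.553.
X–Z: 9/23 differ, p = 0.391, d = 0.553.
Y–Z: 3/23 differ, p = 0.130, d = 0.143.
The smallest distance is between Y and Z.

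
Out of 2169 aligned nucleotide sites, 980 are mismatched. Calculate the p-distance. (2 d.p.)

0.45

p = 980/2169 = 0.451821… ≈ 0.45 (to 2 d.p.).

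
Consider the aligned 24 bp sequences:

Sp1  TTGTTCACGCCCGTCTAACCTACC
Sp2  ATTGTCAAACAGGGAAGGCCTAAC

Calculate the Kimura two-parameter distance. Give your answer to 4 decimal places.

Of 24 sites, 3 differences are transitions and 10 are transversions, so P = 3/24 = 0.125 and Q = 10/24 ≈ 0.416667.
Under the Kimura two-parameter model, d = −½ ln(1 − 2P − Q) − ¼ ln(1 − 2Q).
1 − 2P − Q = 0.333333, giving −½ ln(0.333333) = 0.549307.
1 − 2Q = 0.166666, giving −¼ ln(0.166666) = 0.447941.
d = 0.549307 + 0.447941 = 0.997248.

0.9972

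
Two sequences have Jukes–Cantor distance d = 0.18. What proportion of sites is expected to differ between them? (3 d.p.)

0.160

p = (3/4)(1 − e^(−4d/3)) = 0.75 × (1 − e^(-0.24)) = 0.75 × (1 − 0.786628) = 0.160029.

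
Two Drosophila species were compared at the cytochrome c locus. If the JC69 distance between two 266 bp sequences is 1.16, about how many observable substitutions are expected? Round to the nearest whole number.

Invert JC69: p = (3/4)(1 − e^(−4d/3)) = 0.75 × (1 − e^(-1.546667)) = 0.75 × (1 − 0.212957) = 0.590282.
Expected differing sites = pL ≈ 0.590282 × 266 = 157.015012 ≈ 157.

157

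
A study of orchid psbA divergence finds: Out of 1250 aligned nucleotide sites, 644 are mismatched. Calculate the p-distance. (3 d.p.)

0.515

p = 644/1250 = 0.5152 ≈ 0.515 (to 3 d.p.).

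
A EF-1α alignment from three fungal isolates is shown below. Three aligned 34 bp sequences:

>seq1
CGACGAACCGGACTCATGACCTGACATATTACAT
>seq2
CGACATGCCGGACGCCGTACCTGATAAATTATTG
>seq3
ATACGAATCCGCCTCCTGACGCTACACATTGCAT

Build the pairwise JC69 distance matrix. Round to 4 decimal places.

seq1–seq2: 12/34 sites differ → p ≈ 0.352941, d = −0.75 ln(1 − 0.470588) = 0.476991 ≈ 0.4770.
seq1–seq3: 11/34 sites differ → p ≈ 0.323529, d = −0.75 ln(1 − 0.431372) = 0.423397 ≈ 0.4234.
seq2–seq3: 20/34 sites differ → p ≈ 0.588235, d = −0.75 ln(1 − 0.784313) = 1.150445 ≈ 1.1504.

d(seq1,seq2) = 0.4770, d(seq1,seq3) = 0.4234, d(seq2,seq3) = 1.1504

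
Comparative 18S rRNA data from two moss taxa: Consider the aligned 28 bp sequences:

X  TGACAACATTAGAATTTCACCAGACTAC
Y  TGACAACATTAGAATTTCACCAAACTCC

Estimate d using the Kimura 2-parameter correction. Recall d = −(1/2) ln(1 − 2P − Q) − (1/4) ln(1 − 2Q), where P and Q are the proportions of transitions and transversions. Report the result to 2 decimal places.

0.08

Of 28 sites, 1 differences are transitions and 1 are transversions, so P = 1/28 ≈ 0.035714 and Q = 1/28 ≈ 0.035714.
Under the Kimura two-parameter model, d = −½ ln(1 − 2P − Q) − ¼ ln(1 − 2Q).
1 − 2P − Q = 0.892858, giving −½ ln(0.892858) = 0.056664.
1 − 2Q = 0.928572, giving −¼ ln(0.928572) = 0.018527.
d = 0.056664 + 0.018527 = 0.075191.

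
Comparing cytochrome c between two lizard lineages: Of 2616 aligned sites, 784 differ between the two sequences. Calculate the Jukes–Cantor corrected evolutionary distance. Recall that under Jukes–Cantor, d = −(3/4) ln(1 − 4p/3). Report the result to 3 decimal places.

0.383

p = 784/2616 ≈ 0.299694.
d = −(3/4) ln(1 − 4p/3) = −0.75 ln(1 − 0.399592) = −0.75 ln(0.600408)
  = −0.75 × (-0.510146) = 0.382610 substitutions/site.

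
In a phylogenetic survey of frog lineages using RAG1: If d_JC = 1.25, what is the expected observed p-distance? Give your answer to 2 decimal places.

p = (3/4)(1 − e^(−4d/3)) = 0.75 × (1 − e^(-1.666667)) = 0.75 × (1 − 0.188876) = 0.608343.

0.61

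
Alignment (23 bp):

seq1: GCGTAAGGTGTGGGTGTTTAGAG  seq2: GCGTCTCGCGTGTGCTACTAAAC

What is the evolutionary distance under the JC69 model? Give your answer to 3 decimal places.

0.761

The sequences differ at 11 of 23 sites, so p = 11/23 ≈ 0.478261.
d = −(3/4) ln(1 − 4p/3) = −0.75 ln(1 − 0.637681) = −0.75 ln(0.362319)
  = −0.75 × (-1.015230) = 0.761423 substitutions/site.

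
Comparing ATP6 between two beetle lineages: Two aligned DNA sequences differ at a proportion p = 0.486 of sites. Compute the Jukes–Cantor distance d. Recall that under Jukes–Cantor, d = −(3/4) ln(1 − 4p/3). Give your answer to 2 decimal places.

d = −(3/4) ln(1 − 4p/3) = −0.75 ln(1 − 0.648) = −0.75 ln(0.352)
  = −0.75 × (-1.044124) = 0.783093 substitutions/site.

0.78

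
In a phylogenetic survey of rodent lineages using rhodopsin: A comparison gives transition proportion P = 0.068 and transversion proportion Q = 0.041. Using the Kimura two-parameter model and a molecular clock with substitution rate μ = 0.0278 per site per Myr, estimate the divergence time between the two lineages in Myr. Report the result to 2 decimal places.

2.14

Under the Kimura two-parameter model, d = −½ ln(1 − 2P − Q) − ¼ ln(1 − 2Q).
1 − 2P − Q = 0.823, giving −½ ln(0.823) = 0.097400.
1 − 2Q = 0.918, giving −¼ ln(0.918) = 0.021389.
d = 0.097400 + 0.021389 = 0.118789.
Under a molecular clock d = 2μt, so t = d/(2μ) = 0.118789 / (2 × 0.0278) = 2.14 Myr.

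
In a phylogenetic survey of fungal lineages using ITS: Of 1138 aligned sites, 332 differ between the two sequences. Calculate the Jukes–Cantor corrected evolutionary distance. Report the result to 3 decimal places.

0.369

p = 332/1138 ≈ 0.29174.
d = −(3/4) ln(1 − 4p/3) = −0.75 ln(1 − 0.388987) = −0.75 ln(0.611013)
  = −0.75 × (-0.492637) = 0.369478 substitutions/site.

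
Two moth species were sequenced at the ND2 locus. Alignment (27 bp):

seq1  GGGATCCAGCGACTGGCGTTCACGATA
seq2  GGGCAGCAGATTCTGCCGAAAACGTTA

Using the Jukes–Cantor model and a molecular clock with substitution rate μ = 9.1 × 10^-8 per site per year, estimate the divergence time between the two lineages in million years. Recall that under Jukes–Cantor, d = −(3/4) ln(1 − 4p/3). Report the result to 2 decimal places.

The sequences differ at 11 of 27 sites, so p = 11/27 ≈ 0.407407.
d = −(3/4) ln(1 − 4p/3) = −0.75 ln(1 − 0.543209) = −0.75 ln(0.456791)
  = −0.75 × (-0.783529) = 0.587647 substitutions/site.
Under a molecular clock d = 2μt, so t = d/(2μ) = 0.587647 / (2 × 9.1 × 10^-8) = 3.23 million years.

3.23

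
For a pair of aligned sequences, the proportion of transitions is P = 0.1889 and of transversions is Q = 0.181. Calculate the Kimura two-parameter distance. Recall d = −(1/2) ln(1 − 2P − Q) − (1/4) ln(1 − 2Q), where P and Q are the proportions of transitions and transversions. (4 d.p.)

Under the Kimura two-parameter model, d = −½ ln(1 − 2P − Q) − ¼ ln(1 − 2Q).
1 − 2P − Q = 0.4412, giving −½ ln(0.4412) = 0.409128.
1 − 2Q = 0.638, giving −¼ ln(0.638) = 0.112354.
d = 0.409128 + 0.112354 = 0.521482.

0.5215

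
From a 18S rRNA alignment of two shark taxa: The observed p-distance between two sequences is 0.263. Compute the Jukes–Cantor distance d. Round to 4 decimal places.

0.3239

d = −(3/4) ln(1 − 4p/3) = −0.75 ln(1 − 0.350667) = −0.75 ln(0.649333)
  = −0.75 × (-0.431810) = 0.323858 substitutions/site.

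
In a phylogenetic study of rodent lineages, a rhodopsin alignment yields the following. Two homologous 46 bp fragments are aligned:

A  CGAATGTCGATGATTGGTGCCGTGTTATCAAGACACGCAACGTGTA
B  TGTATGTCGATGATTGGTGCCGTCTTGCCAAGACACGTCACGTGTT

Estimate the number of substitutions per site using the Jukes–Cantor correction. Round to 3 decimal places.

0.198

The sequences differ at 8 of 46 sites (1, 3, 24, 27, 28, 38, 39, 46), so p = 8/46 ≈ 0.173913.
d = −(3/4) ln(1 − 4p/3) = −0.75 ln(1 − 0.231884) = −0.75 ln(0.768116)
  = −0.75 × (-0.263815) = 0.197861 substitutions/site.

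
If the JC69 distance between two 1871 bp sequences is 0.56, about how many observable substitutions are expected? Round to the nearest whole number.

738

Invert JC69: p = (3/4)(1 − e^(−4d/3)) = 0.75 × (1 − e^(-0.746667)) = 0.75 × (1 − 0.473944) = 0.394542.
Expected differing sites = pL ≈ 0.394542 × 1871 = 738.188082 ≈ 738.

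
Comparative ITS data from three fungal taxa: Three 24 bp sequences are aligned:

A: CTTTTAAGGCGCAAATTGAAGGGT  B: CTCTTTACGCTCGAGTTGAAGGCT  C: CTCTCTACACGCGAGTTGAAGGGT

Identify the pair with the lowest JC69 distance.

B and C

A–B: 7/24 differ, p = 0.292, d = 0.369.
A–C: 7/24 differ, p = 0.292, d = 0.369.
B–C: 4/24 differ, p = 0.167, d = 0.188.
The smallest distance is between B and C.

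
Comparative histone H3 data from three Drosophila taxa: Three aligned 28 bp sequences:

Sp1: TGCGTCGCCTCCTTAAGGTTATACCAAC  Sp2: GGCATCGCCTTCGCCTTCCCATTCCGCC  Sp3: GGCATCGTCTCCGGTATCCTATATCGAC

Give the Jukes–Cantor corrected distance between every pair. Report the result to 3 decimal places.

Sp1–Sp2: 14/28 sites differ → p = 0.5, d = −0.75 ln(1 − 0.666667) = 0.823960 ≈ 0.824.
Sp1–Sp3: 11/28 sites differ → p ≈ 0.392857, d = −0.75 ln(1 − 0.523809) = 0.556452 ≈ 0.556.
Sp2–Sp3: 9/28 sites differ → p ≈ 0.321429, d = −0.75 ln(1 − 0.428572) = 0.419713 ≈ 0.420.

d(Sp1,Sp2) = 0.824, d(Sp1,Sp3) = 0.556, d(Sp2,Sp3) = 0.420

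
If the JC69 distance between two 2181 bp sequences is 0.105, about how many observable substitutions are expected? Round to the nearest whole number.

214

Invert JC69: p = (3/4)(1 − e^(−4d/3)) = 0.75 × (1 − e^(-0.14)) = 0.75 × (1 − 0.869358) = 0.097982.
Expected differing sites = pL ≈ 0.097982 × 2181 = 213.698742 ≈ 214.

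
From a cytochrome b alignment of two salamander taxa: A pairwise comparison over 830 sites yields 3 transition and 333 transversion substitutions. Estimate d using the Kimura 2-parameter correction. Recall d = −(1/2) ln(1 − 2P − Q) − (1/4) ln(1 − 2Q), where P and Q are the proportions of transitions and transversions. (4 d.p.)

0.6679

P = 3/830 ≈ 0.003614 and Q = 333/830 ≈ 0.401205.
Under the Kimura two-parameter model, d = −½ ln(1 − 2P − Q) − ¼ ln(1 − 2Q).
1 − 2P − Q = 0.591567, giving −½ ln(0.591567) = 0.262490.
1 − 2Q = 0.19759, giving −¼ ln(0.19759) = 0.405390.
d = 0.262490 + 0.405390 = 0.667880.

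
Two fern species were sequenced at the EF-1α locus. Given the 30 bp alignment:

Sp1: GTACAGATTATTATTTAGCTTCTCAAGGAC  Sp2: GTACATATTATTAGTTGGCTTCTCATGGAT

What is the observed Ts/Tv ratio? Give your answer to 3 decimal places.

0.667

Transitions are A↔G and C↔T; transversions are all other mismatches.
Transitions: 2. Transversions: 3.
R = 2/3 = 0.666666… ≈ 0.667 (to 3 d.p.).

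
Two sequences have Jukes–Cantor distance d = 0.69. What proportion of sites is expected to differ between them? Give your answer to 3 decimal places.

p = (3/4)(1 − e^(−4d/3)) = 0.75 × (1 − e^(-0.92)) = 0.75 × (1 − 0.398519) = 0.451111.

0.451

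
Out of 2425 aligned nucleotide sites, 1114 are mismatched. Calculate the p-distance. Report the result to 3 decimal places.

p = 1114/2425 = 0.459381… ≈ 0.459 (to 3 d.p.).

0.459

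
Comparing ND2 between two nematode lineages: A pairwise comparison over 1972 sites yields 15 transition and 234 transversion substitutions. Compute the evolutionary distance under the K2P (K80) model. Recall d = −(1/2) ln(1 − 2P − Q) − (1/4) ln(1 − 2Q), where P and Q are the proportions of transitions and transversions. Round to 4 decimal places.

P = 15/1972 ≈ 0.007606 and Q = 234/1972 ≈ 0.118661.
Under the Kimura two-parameter model, d = −½ ln(1 − 2P − Q) − ¼ ln(1 − 2Q).
1 − 2P − Q = 0.866127, giving −½ ln(0.866127) = 0.071862.
1 − 2Q = 0.762678, giving −¼ ln(0.762678) = 0.067730.
d = 0.071862 + 0.067730 = 0.139592.

0.1396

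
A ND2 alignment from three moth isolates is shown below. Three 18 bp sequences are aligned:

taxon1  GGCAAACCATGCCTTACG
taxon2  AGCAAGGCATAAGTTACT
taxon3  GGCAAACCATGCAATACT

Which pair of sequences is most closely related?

taxon1–taxon2: 7/18 differ, p = 0.389, d = 0.548.
taxon1–taxon3: 3/18 differ, p = 0.167, d = 0.188.
taxon2–taxon3: 7/18 differ, p = 0.389, d = 0.548.
The smallest distance is between taxon1 and taxon3.

taxon1 and taxon3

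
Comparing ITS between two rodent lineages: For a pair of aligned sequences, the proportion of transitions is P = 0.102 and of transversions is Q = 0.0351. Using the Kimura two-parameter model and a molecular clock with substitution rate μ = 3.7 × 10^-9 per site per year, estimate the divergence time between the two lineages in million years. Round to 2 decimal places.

20.92

Under the Kimura two-parameter model, d = −½ ln(1 − 2P − Q) − ¼ ln(1 − 2Q).
1 − 2P − Q = 0.7609, giving −½ ln(0.7609) = 0.136627.
1 − 2Q = 0.9298, giving −¼ ln(0.9298) = 0.018196.
d = 0.136627 + 0.018196 = 0.154823.
Under a molecular clock d = 2μt, so t = d/(2μ) = 0.154823 / (2 × 3.7 × 10^-9) = 20.92 million years.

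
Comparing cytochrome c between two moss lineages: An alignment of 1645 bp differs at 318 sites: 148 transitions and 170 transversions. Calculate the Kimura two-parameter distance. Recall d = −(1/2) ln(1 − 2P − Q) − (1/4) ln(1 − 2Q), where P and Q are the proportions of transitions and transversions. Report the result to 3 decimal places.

P = 148/1645 ≈ 0.08997 and Q = 170/1645 ≈ 0.103343.
Under the Kimura two-parameter model, d = −½ ln(1 − 2P − Q) − ¼ ln(1 − 2Q).
1 − 2P − Q = 0.716717, giving −½ ln(0.716717) = 0.166537.
1 − 2Q = 0.793314, giving −¼ ln(0.793314) = 0.057884.
d = 0.166537 + 0.057884 = 0.224421.

0.224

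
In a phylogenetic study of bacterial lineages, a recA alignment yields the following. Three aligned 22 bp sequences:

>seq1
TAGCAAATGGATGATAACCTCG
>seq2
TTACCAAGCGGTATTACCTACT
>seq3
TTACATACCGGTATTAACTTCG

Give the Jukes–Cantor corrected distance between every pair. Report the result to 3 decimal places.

seq1–seq2: 12/22 sites differ → p ≈ 0.545455, d = −0.75 ln(1 − 0.727273) = 0.974463 ≈ 0.974.
seq1–seq3: 9/22 sites differ → p ≈ 0.409091, d = −0.75 ln(1 − 0.545455) = 0.591344 ≈ 0.591.
seq2–seq3: 6/22 sites differ → p ≈ 0.272727, d = −0.75 ln(1 − 0.363636) = 0.338988 ≈ 0.339.

d(seq1,seq2) = 0.974, d(seq1,seq3) = 0.591, d(seq2,seq3) = 0.339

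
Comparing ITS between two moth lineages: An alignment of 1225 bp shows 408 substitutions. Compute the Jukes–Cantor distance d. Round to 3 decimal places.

0.440

p = 408/1225 ≈ 0.333061.
d = −(3/4) ln(1 − 4p/3) = −0.75 ln(1 − 0.444081) = −0.75 ln(0.555919)
  = −0.75 × (-0.587133) = 0.440350 substitutions/site.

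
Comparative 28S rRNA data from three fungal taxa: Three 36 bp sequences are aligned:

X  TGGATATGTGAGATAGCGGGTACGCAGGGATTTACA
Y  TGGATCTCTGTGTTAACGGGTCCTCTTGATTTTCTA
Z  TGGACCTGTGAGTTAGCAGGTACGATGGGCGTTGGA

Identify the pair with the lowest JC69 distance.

X–Y: 13/36 differ, p = 0.361, d = 0.493.
X–Z: 10/36 differ, p = 0.278, d = 0.347.
Y–Z: 14/36 differ, p = 0.389, d = 0.548.
The smallest distance is between X and Z.

X and Z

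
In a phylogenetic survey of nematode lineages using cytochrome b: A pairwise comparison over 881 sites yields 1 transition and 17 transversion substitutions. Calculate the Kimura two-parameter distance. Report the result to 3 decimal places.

0.021

P = 1/881 ≈ 0.001135 and Q = 17/881 ≈ 0.019296.
Under the Kimura two-parameter model, d = −½ ln(1 − 2P − Q) − ¼ ln(1 − 2Q).
1 − 2P − Q = 0.978434, giving −½ ln(0.978434) = 0.010901.
1 − 2Q = 0.961408, giving −¼ ln(0.961408) = 0.009839.
d = 0.010901 + 0.009839 = 0.020740.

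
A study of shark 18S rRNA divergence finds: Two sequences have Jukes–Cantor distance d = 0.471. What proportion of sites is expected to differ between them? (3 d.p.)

p = (3/4)(1 − e^(−4d/3)) = 0.75 × (1 − e^(-0.628)) = 0.75 × (1 − 0.533658) = 0.349757.

0.350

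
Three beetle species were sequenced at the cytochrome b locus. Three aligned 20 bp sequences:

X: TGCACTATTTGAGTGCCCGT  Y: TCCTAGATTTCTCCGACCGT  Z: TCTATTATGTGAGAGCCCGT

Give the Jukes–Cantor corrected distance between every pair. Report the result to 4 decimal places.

d(X,Y) = 0.6872, d(X,Z) = 0.3041, d(Y,Z) = 0.8240

X–Y: 9/20 sites differ → p = 0.45, d = −0.75 ln(1 − 0.6) = 0.687218 ≈ 0.6872.
X–Z: 5/20 sites differ → p = 0.25, d = −0.75 ln(1 − 0.333333) = 0.304098 ≈ 0.3041.
Y–Z: 10/20 sites differ → p = 0.5, d = −0.75 ln(1 − 0.666667) = 0.823960 ≈ 0.8240.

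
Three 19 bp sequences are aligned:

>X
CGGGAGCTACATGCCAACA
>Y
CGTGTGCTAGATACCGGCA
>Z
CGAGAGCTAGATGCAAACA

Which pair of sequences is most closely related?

X and Z

X–Y: 6/19 differ, p = 0.316, d = 0.410.
X–Z: 3/19 differ, p = 0.158, d = 0.177.
Y–Z: 6/19 differ, p = 0.316, d = 0.410.
The smallest distance is between X and Z.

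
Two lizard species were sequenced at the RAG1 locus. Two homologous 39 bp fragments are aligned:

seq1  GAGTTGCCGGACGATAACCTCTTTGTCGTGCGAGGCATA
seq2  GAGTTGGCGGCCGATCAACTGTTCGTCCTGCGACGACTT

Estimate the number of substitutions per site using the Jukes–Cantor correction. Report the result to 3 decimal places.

The sequences differ at 11 of 39 sites, so p = 11/39 ≈ 0.282051.
d = −(3/4) ln(1 − 4p/3) = −0.75 ln(1 − 0.376068) = −0.75 ln(0.623932)
  = −0.75 × (-0.471714) = 0.353786 substitutions/site.

0.354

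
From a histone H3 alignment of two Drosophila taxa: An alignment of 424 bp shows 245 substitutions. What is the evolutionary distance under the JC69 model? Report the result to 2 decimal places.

1.10

p = 245/424 ≈ 0.57783.
d = −(3/4) ln(1 − 4p/3) = −0.75 ln(1 − 0.77044) = −0.75 ln(0.22956)
  = −0.75 × (-1.471591) = 1.103693 substitutions/site.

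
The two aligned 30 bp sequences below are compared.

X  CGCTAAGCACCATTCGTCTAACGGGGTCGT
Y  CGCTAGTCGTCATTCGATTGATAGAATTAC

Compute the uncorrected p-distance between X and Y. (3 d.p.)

0.467

The sequences differ at 14 of 30 positions.
p = 14/30 = 0.466666… ≈ 0.467 (to 3 d.p.).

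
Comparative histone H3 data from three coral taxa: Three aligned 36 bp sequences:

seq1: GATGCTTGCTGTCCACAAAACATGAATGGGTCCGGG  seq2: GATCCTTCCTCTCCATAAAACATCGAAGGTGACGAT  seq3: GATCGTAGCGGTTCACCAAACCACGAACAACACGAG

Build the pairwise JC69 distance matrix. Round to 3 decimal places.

d(seq1,seq2) = 0.441, d(seq1,seq3) = 0.745, d(seq2,seq3) = 0.608

seq1–seq2: 12/36 sites differ → p ≈ 0.333333, d = −0.75 ln(1 − 0.444444) = 0.440839 ≈ 0.441.
seq1–seq3: 17/36 sites differ → p ≈ 0.472222, d = −0.75 ln(1 − 0.629629) = 0.744938 ≈ 0.745.
seq2–seq3: 15/36 sites differ → p ≈ 0.416667, d = −0.75 ln(1 − 0.555556) = 0.608198 ≈ 0.608.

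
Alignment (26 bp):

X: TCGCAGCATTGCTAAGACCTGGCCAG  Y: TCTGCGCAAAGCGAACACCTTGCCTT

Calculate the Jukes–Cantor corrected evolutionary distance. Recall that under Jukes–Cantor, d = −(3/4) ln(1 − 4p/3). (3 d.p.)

0.539

The sequences differ at 10 of 26 sites (3, 4, 5, 9, 10, 13, 16, 21, 25, 26), so p = 10/26 ≈ 0.384615.
d = −(3/4) ln(1 − 4p/3) = −0.75 ln(1 − 0.51282) = −0.75 ln(0.48718)
  = −0.75 × (-0.719122) = 0.539342 substitutions/site.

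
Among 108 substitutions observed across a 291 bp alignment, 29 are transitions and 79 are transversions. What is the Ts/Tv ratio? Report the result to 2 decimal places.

R = 29/79 = 0.367088… ≈ 0.37 (to 2 d.p.).

0.37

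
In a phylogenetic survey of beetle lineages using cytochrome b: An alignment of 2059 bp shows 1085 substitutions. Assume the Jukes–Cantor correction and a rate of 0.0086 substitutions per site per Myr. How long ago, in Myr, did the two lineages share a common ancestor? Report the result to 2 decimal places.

p = 1085/2059 ≈ 0.526955.
d = −(3/4) ln(1 − 4p/3) = −0.75 ln(1 − 0.702607) = −0.75 ln(0.297393)
  = −0.75 × (-1.212701) = 0.909526 substitutions/site.
Under a molecular clock d = 2μt, so t = d/(2μ) = 0.909526 / (2 × 0.0086) = 52.88 Myr.

52.88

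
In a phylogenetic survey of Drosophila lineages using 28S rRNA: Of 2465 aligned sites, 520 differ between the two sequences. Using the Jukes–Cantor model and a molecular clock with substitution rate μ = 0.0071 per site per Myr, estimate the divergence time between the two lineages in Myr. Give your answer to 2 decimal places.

p = 520/2465 ≈ 0.210953.
d = −(3/4) ln(1 − 4p/3) = −0.75 ln(1 − 0.281271) = −0.75 ln(0.718729)
  = −0.75 × (-0.330271) = 0.247703 substitutions/site.
Under a molecular clock d = 2μt, so t = d/(2μ) = 0.247703 / (2 × 0.0071) = 17.44 Myr.

17.44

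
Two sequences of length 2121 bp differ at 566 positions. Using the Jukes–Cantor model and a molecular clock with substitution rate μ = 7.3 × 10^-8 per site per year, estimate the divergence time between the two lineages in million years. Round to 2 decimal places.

2.26

p = 566/2121 ≈ 0.266855.
d = −(3/4) ln(1 − 4p/3) = −0.75 ln(1 − 0.355807) = −0.75 ln(0.644193)
  = −0.75 × (-0.439757) = 0.329818 substitutions/site.
Under a molecular clock d = 2μt, so t = d/(2μ) = 0.329818 / (2 × 7.3 × 10^-8) = 2.26 million years.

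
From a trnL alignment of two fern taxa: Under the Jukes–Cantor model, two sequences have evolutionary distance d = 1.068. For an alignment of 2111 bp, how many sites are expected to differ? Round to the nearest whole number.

Invert JC69: p = (3/4)(1 − e^(−4d/3)) = 0.75 × (1 − e^(-1.424)) = 0.75 × (1 − 0.240749) = 0.569438.
Expected differing sites = pL ≈ 0.569438 × 2111 = 1202.083618 ≈ 1202.

1202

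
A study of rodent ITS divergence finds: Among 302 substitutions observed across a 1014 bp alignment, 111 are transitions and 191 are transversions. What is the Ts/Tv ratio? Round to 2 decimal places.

R = 111/191 = 0.581151… ≈ 0.58 (to 2 d.p.).

0.58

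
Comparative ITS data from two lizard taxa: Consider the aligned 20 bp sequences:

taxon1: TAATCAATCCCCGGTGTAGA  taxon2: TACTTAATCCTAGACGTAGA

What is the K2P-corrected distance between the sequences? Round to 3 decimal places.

Of 20 sites, 4 differences are transitions and 2 are transversions, so P = 4/20 = 0.2 and Q = 2/20 = 0.1.
Under the Kimura two-parameter model, d = −½ ln(1 − 2P − Q) − ¼ ln(1 − 2Q).
1 − 2P − Q = 0.5, giving −½ ln(0.5) = 0.346574.
1 − 2Q = 0.8, giving −¼ ln(0.8) = 0.055786.
d = 0.346574 + 0.055786 = 0.402360.

0.402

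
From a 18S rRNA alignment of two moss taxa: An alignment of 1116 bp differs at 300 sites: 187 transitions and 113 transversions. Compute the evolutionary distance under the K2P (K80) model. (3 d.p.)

P = 187/1116 ≈ 0.167563 and Q = 113/1116 ≈ 0.101254.
Under the Kimura two-parameter model, d = −½ ln(1 − 2P − Q) − ¼ ln(1 − 2Q).
1 − 2P − Q = 0.56362, giving −½ ln(0.56362) = 0.286688.
1 − 2Q = 0.797492, giving −¼ ln(0.797492) = 0.056571.
d = 0.286688 + 0.056571 = 0.343259.

0.343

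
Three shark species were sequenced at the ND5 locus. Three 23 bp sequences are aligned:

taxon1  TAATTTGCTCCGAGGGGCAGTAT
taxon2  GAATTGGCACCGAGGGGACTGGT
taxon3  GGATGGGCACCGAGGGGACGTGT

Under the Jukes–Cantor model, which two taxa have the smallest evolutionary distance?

taxon2 and taxon3

taxon1–taxon2: 8/23 differ, p = 0.348, d = 0.467.
taxon1–taxon3: 8/23 differ, p = 0.348, d = 0.467.
taxon2–taxon3: 4/23 differ, p = 0.174, d = 0.198.
The smallest distance is between taxon2 and taxon3.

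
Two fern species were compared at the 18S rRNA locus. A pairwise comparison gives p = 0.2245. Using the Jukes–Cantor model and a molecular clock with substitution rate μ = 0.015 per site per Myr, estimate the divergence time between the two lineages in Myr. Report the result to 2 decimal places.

8.89

d = −(3/4) ln(1 − 4p/3) = −0.75 ln(1 − 0.299333) = −0.75 ln(0.700667)
  = −0.75 × (-0.355723) = 0.266792 substitutions/site.
Under a molecular clock d = 2μt, so t = d/(2μ) = 0.266792 / (2 × 0.015) = 8.89 Myr.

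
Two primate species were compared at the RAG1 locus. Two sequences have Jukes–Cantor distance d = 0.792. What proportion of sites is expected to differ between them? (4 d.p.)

0.4891

p = (3/4)(1 − e^(−4d/3)) = 0.75 × (1 − e^(-1.056)) = 0.75 × (1 − 0.347844) = 0.489117.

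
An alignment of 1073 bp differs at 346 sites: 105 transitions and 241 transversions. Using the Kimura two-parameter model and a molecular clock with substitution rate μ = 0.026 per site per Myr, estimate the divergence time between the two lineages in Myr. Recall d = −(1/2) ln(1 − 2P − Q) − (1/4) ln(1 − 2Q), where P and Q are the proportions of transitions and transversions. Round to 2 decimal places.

8.11

P = 105/1073 ≈ 0.097856 and Q = 241/1073 ≈ 0.224604.
Under the Kimura two-parameter model, d = −½ ln(1 − 2P − Q) − ¼ ln(1 − 2Q).
1 − 2P − Q = 0.579684, giving −½ ln(0.579684) = 0.272636.
1 − 2Q = 0.550792, giving −¼ ln(0.550792) = 0.149100.
d = 0.272636 + 0.149100 = 0.421736.
Under a molecular clock d = 2μt, so t = d/(2μ) = 0.421736 / (2 × 0.026) = 8.11 Myr.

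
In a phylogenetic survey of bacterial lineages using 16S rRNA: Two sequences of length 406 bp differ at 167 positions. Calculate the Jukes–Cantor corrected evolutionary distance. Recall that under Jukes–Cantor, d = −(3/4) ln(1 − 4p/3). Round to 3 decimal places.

0.596

p = 167/406 ≈ 0.41133.
d = −(3/4) ln(1 − 4p/3) = −0.75 ln(1 − 0.54844) = −0.75 ln(0.45156)
  = −0.75 × (-0.795047) = 0.596285 substitutions/site.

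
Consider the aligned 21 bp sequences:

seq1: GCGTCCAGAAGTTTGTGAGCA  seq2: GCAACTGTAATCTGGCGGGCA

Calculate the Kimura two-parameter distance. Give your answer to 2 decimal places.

Of 21 sites, 6 differences are transitions and 4 are transversions, so P = 6/21 ≈ 0.285714 and Q = 4/21 ≈ 0.190476.
Under the Kimura two-parameter model, d = −½ ln(1 − 2P − Q) − ¼ ln(1 − 2Q).
1 − 2P − Q = 0.238096, giving −½ ln(0.238096) = 0.717541.
1 − 2Q = 0.619048, giving −¼ ln(0.619048) = 0.119893.
d = 0.717541 + 0.119893 = 0.837434.

0.84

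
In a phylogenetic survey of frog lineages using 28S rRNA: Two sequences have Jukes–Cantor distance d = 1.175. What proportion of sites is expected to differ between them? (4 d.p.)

p = (3/4)(1 − e^(−4d/3)) = 0.75 × (1 − e^(-1.566667)) = 0.75 × (1 − 0.208740) = 0.593445.

0.5934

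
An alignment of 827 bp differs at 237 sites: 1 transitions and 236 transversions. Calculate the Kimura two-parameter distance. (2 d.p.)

P = 1/827 ≈ 0.001209 and Q = 236/827 ≈ 0.285369.
Under the Kimura two-parameter model, d = −½ ln(1 − 2P − Q) − ¼ ln(1 − 2Q).
1 − 2P − Q = 0.712213, giving −½ ln(0.712213) = 0.169689.
1 − 2Q = 0.429262, giving −¼ ln(0.429262) = 0.211422.
d = 0.169689 + 0.211422 = 0.381111.

0.38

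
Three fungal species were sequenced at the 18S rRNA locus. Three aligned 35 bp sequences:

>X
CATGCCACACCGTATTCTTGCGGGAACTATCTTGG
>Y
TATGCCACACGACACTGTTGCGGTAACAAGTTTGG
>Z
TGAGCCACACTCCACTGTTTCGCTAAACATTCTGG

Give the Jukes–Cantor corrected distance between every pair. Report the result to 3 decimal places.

X–Y: 10/35 sites differ → p ≈ 0.285714, d = −0.75 ln(1 − 0.380952) = 0.359679 ≈ 0.360.
X–Z: 15/35 sites differ → p ≈ 0.428571, d = −0.75 ln(1 − 0.571428) = 0.635472 ≈ 0.635.
Y–Z: 10/35 sites differ → p ≈ 0.285714, d = −0.75 ln(1 − 0.380952) = 0.359679 ≈ 0.360.

d(X,Y) = 0.360, d(X,Z) = 0.635, d(Y,Z) = 0.360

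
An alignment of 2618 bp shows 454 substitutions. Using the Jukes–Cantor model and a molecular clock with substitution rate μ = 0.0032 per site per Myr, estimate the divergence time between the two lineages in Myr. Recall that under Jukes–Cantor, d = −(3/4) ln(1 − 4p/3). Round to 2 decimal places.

p = 454/2618 ≈ 0.173415.
d = −(3/4) ln(1 − 4p/3) = −0.75 ln(1 − 0.23122) = −0.75 ln(0.76878)
  = −0.75 × (-0.262950) = 0.197213 substitutions/site.
Under a molecular clock d = 2μt, so t = d/(2μ) = 0.197213 / (2 × 0.0032) = 30.81 Myr.

30.81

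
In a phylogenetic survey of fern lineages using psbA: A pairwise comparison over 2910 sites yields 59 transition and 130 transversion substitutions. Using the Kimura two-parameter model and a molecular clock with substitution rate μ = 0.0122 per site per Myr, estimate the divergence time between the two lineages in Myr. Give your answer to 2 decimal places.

P = 59/2910 ≈ 0.020275 and Q = 130/2910 ≈ 0.044674.
Under the Kimura two-parameter model, d = −½ ln(1 − 2P − Q) − ¼ ln(1 − 2Q).
1 − 2P − Q = 0.914776, giving −½ ln(0.914776) = 0.044538.
1 − 2Q = 0.910652, giving −¼ ln(0.910652) = 0.023399.
d = 0.044538 + 0.023399 = 0.067937.
Under a molecular clock d = 2μt, so t = d/(2μ) = 0.067937 / (2 × 0.0122) = 2.78 Myr.

2.78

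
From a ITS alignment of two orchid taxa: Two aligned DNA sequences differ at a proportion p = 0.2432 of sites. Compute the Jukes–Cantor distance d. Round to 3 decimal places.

0.294

d = −(3/4) ln(1 − 4p/3) = −0.75 ln(1 − 0.324267) = −0.75 ln(0.675733)
  = −0.75 × (-0.391957) = 0.293968 substitutions/site.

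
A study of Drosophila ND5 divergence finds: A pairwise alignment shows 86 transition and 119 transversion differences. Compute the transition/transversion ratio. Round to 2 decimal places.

R = 86/119 = 0.722689… ≈ 0.72 (to 2 d.p.).

0.72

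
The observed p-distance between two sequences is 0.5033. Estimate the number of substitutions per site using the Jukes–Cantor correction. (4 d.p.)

0.8339

d = −(3/4) ln(1 − 4p/3) = −0.75 ln(1 − 0.671067) = −0.75 ln(0.328933)
  = −0.75 × (-1.111901) = 0.833926 substitutions/site.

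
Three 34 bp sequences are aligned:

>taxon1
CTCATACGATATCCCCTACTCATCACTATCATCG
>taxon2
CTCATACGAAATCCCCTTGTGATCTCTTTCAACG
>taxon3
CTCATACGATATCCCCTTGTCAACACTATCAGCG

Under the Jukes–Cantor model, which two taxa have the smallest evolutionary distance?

taxon1 and taxon3

taxon1–taxon2: 7/34 differ, p = 0.206, d = 0.241.
taxon1–taxon3: 4/34 differ, p = 0.118, d = 0.128.
taxon2–taxon3: 6/34 differ, p = 0.176, d = 0.201.
The smallest distance is between taxon1 and taxon3.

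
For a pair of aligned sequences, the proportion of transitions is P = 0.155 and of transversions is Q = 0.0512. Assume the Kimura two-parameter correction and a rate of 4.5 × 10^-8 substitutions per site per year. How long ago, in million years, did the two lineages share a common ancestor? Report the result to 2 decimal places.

2.79

Under the Kimura two-parameter model, d = −½ ln(1 − 2P − Q) − ¼ ln(1 − 2Q).
1 − 2P − Q = 0.6388, giving −½ ln(0.6388) = 0.224082.
1 − 2Q = 0.8976, giving −¼ ln(0.8976) = 0.027008.
d = 0.224082 + 0.027008 = 0.251090.
Under a molecular clock d = 2μt, so t = d/(2μ) = 0.251090 / (2 × 4.5 × 10^-8) = 2.79 million years.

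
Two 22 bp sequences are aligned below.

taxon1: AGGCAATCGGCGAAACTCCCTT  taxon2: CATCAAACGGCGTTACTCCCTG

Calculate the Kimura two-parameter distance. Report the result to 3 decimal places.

0.423

Of 22 sites, 1 differences are transitions and 6 are transversions, so P = 1/22 ≈ 0.045455 and Q = 6/22 ≈ 0.272727.
Under the Kimura two-parameter model, d = −½ ln(1 − 2P − Q) − ¼ ln(1 − 2Q).
1 − 2P − Q = 0.636363, giving −½ ln(0.636363) = 0.225993.
1 − 2Q = 0.454546, giving −¼ ln(0.454546) = 0.197114.
d = 0.225993 + 0.197114 = 0.423107.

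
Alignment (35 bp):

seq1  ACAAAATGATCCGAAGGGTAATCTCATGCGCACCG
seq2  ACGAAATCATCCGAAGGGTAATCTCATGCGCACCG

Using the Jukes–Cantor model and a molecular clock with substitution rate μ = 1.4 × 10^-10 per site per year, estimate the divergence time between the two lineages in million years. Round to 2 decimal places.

The sequences differ at 2 of 35 sites (3, 8), so p = 2/35 ≈ 0.057143.
d = −(3/4) ln(1 − 4p/3) = −0.75 ln(1 − 0.076191) = −0.75 ln(0.923809)
  = −0.75 × (-0.079250) = 0.059438 substitutions/site.
Under a molecular clock d = 2μt, so t = d/(2μ) = 0.059438 / (2 × 1.4 × 10^-10) = 212.28 million years.

212.28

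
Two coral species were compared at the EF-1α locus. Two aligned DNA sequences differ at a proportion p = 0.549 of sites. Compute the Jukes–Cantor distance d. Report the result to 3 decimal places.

0.988

d = −(3/4) ln(1 − 4p/3) = −0.75 ln(1 − 0.732) = −0.75 ln(0.268)
  = −0.75 × (-1.316768) = 0.987576 substitutions/site.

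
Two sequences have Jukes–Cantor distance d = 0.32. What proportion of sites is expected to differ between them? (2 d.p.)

p = (3/4)(1 − e^(−4d/3)) = 0.75 × (1 − e^(-0.426667)) = 0.75 × (1 − 0.652681) = 0.260489.

0.26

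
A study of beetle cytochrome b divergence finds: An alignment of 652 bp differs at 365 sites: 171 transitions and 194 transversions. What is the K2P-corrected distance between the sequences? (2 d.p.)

P = 171/652 ≈ 0.26227 and Q = 194/652 ≈ 0.297546.
Under the Kimura two-parameter model, d = −½ ln(1 − 2P − Q) − ¼ ln(1 − 2Q).
1 − 2P − Q = 0.177914, giving −½ ln(0.177914) = 0.863227.
1 − 2Q = 0.404908, giving −¼ ln(0.404908) = 0.226024.
d = 0.863227 + 0.226024 = 1.089251.

1.09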